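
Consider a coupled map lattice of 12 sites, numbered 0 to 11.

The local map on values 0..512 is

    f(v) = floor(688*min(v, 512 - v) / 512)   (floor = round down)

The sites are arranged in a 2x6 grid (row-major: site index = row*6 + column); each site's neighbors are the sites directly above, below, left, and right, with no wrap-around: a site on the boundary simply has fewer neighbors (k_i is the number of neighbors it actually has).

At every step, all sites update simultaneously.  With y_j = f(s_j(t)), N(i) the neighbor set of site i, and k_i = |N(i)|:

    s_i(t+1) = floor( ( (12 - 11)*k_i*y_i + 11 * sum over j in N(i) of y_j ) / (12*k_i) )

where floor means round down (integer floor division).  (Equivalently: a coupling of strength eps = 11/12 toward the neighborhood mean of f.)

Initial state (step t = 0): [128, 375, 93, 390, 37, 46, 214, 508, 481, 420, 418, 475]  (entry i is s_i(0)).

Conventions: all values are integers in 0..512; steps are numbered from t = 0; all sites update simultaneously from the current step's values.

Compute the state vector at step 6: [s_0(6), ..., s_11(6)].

Answer: [254, 288, 267, 274, 308, 270, 291, 258, 281, 286, 271, 320]

Derivation:
t=0: [128, 375, 93, 390, 37, 46, 214, 508, 481, 420, 418, 475]
t=1: [230, 107, 128, 104, 111, 50, 105, 156, 80, 111, 78, 89]
t=2: [155, 222, 133, 155, 107, 128, 249, 136, 170, 119, 136, 88]
t=3: [307, 198, 239, 164, 183, 133, 206, 277, 177, 202, 143, 172]
t=4: [271, 300, 247, 274, 200, 233, 293, 264, 296, 220, 244, 188]
t=5: [291, 325, 300, 299, 315, 264, 325, 292, 317, 310, 276, 314]
t=6: [254, 288, 267, 274, 308, 270, 291, 258, 281, 286, 271, 320]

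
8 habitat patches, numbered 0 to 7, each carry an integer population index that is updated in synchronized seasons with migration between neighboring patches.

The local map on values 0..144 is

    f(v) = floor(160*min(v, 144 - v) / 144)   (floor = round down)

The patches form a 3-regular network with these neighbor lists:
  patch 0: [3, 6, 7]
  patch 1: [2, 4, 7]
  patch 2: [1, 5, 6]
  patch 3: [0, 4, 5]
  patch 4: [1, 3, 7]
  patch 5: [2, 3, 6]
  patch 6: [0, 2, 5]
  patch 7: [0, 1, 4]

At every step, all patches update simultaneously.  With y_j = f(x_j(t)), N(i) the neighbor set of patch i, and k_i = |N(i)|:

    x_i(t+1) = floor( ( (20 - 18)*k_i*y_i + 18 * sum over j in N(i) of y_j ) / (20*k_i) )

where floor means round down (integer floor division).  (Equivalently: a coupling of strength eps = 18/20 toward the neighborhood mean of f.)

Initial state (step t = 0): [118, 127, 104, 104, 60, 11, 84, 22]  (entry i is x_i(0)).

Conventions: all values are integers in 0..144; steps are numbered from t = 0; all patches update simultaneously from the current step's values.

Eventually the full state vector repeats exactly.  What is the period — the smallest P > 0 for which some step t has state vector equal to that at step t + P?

Simulating step by step:
t=0: [118, 127, 104, 104, 60, 11, 84, 22]
t=1: [43, 42, 33, 36, 32, 47, 31, 36]
t=2: [38, 37, 43, 44, 41, 38, 43, 42]
t=3: [46, 45, 43, 43, 45, 46, 44, 43]
t=4: [47, 48, 49, 50, 48, 47, 49, 50]
t=5: [54, 53, 53, 52, 54, 54, 52, 52]
t=6: [57, 58, 58, 59, 57, 57, 59, 59]
t=7: [64, 64, 64, 63, 64, 64, 63, 63]
t=8: [70, 70, 70, 70, 70, 70, 70, 70]
t=9: [77, 77, 77, 77, 77, 77, 77, 77]
t=10: [74, 74, 74, 74, 74, 74, 74, 74]
t=11: [77, 77, 77, 77, 77, 77, 77, 77]

Answer: 2
Key observation: The state at step 9, [77, 77, 77, 77, 77, 77, 77, 77], reappears at step 11 — and no state repeats earlier — so the cycle the system enters has period 2.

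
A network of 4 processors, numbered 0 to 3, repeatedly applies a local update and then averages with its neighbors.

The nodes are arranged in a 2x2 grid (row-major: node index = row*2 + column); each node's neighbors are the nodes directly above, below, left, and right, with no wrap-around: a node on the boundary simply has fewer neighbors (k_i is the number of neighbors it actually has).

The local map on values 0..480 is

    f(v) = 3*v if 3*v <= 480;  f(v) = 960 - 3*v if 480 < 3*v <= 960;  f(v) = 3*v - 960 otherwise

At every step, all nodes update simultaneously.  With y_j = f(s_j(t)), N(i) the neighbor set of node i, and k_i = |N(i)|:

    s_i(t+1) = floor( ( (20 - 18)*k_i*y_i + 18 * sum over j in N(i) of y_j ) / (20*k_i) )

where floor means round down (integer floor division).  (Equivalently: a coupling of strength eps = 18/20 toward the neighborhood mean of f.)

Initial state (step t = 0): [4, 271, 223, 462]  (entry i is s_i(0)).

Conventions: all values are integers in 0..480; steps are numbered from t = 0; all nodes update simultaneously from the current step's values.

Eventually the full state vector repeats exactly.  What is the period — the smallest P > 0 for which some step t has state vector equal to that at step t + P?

Answer: 8
Key observation: The state at step 5, [426, 426, 426, 426], reappears at step 13 — and no state repeats earlier — so the cycle the system enters has period 8.

Derivation:
t=0: [4, 271, 223, 462]
t=1: [198, 211, 226, 239]
t=2: [310, 306, 302, 298]
t=3: [46, 47, 48, 49]
t=4: [142, 142, 142, 142]
t=5: [426, 426, 426, 426]
t=6: [318, 318, 318, 318]
t=7: [6, 6, 6, 6]
t=8: [18, 18, 18, 18]
t=9: [54, 54, 54, 54]
t=10: [162, 162, 162, 162]
t=11: [474, 474, 474, 474]
t=12: [462, 462, 462, 462]
t=13: [426, 426, 426, 426]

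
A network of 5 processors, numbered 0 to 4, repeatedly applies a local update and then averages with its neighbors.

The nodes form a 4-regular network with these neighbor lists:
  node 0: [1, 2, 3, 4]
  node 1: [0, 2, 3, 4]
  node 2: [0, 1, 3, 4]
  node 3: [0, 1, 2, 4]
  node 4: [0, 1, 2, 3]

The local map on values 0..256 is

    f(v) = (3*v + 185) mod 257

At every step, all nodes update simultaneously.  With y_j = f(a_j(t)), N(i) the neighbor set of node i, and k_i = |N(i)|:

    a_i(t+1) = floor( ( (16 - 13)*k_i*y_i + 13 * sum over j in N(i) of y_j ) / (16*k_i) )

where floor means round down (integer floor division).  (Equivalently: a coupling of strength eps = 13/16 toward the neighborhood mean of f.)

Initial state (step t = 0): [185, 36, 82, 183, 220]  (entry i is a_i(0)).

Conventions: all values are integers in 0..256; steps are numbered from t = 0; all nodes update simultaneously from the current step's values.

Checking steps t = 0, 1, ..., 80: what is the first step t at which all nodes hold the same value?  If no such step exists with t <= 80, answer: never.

Answer: 2
Key observation: Synchronization is absorbing here: once all nodes are equal they stay equal, and step 2 is the first all-equal step.

Derivation:
t=0: [185, 36, 82, 183, 220]  (not all equal)
t=1: [144, 147, 145, 144, 147]  (not all equal)
t=2: [107, 107, 107, 107, 107]  (all equal)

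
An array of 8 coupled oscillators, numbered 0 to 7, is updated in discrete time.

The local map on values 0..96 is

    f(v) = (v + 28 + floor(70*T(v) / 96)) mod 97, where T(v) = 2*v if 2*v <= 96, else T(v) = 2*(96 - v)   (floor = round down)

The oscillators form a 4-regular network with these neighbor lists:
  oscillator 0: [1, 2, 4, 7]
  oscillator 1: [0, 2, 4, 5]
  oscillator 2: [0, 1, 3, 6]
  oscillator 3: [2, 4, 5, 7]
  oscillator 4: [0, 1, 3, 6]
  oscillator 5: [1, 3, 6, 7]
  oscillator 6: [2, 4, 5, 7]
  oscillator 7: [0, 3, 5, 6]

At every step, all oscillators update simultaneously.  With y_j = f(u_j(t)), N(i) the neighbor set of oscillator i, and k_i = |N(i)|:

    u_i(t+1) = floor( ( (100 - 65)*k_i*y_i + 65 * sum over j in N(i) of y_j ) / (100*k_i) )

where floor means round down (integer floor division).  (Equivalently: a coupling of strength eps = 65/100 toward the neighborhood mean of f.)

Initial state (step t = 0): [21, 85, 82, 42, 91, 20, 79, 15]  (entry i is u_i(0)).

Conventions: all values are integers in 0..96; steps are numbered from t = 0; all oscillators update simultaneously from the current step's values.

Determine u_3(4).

Answer: u_3(4) = 57

Derivation:
t=0: [21, 85, 82, 42, 91, 20, 79, 15]
t=1: [53, 46, 40, 44, 39, 53, 44, 58]
t=2: [39, 39, 37, 37, 36, 43, 37, 43]
t=3: [25, 25, 22, 25, 21, 29, 25, 29]
t=4: [72, 72, 86, 57, 85, 44, 57, 44]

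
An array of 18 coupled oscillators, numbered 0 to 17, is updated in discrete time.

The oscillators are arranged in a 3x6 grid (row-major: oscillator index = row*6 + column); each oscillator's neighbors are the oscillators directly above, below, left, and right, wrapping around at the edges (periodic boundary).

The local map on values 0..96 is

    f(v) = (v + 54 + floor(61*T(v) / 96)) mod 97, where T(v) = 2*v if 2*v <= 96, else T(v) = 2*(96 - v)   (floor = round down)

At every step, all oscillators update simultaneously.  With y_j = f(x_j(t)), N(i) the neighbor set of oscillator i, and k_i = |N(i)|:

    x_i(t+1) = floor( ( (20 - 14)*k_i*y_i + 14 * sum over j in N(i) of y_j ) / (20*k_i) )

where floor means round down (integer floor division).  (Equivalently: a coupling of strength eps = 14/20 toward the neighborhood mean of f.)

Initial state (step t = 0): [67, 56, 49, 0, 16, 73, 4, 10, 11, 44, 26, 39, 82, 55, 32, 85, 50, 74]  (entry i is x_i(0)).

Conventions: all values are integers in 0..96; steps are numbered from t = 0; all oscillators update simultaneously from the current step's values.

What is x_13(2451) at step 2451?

Answer: x_13(2451) = 62
Key observation: The state at step 4, [62, 62, 62, 62, 62, 62, 62, 62, 62, 62, 62, 62, 62, 62, 62, 62, 62, 62], reappears at step 5: the system is in a cycle of period 1 from step 4 on.  Therefore the state at step 2451 equals the state at step 4 + ((2451 - 4) mod 1) = 4, which is [62, 62, 62, 62, 62, 62, 62, 62, 62, 62, 62, 62, 62, 62, 62, 62, 62, 62].

Derivation:
t=0: [67, 56, 49, 0, 16, 73, 4, 10, 11, 44, 26, 39, 82, 55, 32, 85, 50, 74]
t=1: [60, 65, 58, 62, 60, 61, 60, 69, 62, 52, 49, 47, 59, 58, 54, 52, 57, 56]
t=2: [62, 61, 62, 62, 62, 62, 62, 61, 62, 63, 63, 63, 62, 62, 63, 63, 63, 62]
t=3: [62, 62, 61, 61, 61, 61, 61, 62, 61, 61, 61, 61, 62, 61, 61, 61, 61, 61]
t=4: [62, 62, 62, 62, 62, 62, 62, 62, 62, 62, 62, 62, 62, 62, 62, 62, 62, 62]
t=5: [62, 62, 62, 62, 62, 62, 62, 62, 62, 62, 62, 62, 62, 62, 62, 62, 62, 62]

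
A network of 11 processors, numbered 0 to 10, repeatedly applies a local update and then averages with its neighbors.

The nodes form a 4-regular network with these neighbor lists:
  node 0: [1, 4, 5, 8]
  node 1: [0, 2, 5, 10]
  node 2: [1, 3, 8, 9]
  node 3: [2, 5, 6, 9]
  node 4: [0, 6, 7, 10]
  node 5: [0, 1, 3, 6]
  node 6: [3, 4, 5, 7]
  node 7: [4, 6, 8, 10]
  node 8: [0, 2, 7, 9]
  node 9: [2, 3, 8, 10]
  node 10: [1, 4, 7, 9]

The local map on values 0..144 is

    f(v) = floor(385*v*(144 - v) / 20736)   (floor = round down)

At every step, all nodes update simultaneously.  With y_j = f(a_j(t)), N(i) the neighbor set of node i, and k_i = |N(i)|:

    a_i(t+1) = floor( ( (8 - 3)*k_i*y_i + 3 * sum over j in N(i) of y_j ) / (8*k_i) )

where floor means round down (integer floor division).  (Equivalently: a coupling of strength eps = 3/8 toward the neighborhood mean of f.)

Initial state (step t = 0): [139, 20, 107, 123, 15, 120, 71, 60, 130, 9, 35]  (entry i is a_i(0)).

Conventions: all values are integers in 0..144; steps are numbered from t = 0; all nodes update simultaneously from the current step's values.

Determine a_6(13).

Simulating step by step:
t=0: [139, 20, 107, 123, 15, 120, 71, 60, 130, 9, 35]
t=1: [23, 48, 59, 52, 47, 51, 81, 80, 39, 34, 62]
t=2: [63, 83, 87, 87, 83, 84, 92, 92, 76, 76, 89]
t=3: [94, 93, 92, 92, 92, 92, 89, 89, 93, 93, 91]
t=4: [87, 88, 88, 88, 88, 88, 89, 89, 88, 88, 88]
t=5: [91, 91, 91, 90, 90, 91, 90, 90, 91, 91, 90]
t=6: [89, 89, 89, 89, 89, 89, 89, 89, 89, 89, 89]
t=7: [90, 90, 90, 90, 90, 90, 90, 90, 90, 90, 90]
t=8: [90, 90, 90, 90, 90, 90, 90, 90, 90, 90, 90]
t=9: [90, 90, 90, 90, 90, 90, 90, 90, 90, 90, 90]
t=10: [90, 90, 90, 90, 90, 90, 90, 90, 90, 90, 90]
t=11: [90, 90, 90, 90, 90, 90, 90, 90, 90, 90, 90]
t=12: [90, 90, 90, 90, 90, 90, 90, 90, 90, 90, 90]
t=13: [90, 90, 90, 90, 90, 90, 90, 90, 90, 90, 90]

Answer: a_6(13) = 90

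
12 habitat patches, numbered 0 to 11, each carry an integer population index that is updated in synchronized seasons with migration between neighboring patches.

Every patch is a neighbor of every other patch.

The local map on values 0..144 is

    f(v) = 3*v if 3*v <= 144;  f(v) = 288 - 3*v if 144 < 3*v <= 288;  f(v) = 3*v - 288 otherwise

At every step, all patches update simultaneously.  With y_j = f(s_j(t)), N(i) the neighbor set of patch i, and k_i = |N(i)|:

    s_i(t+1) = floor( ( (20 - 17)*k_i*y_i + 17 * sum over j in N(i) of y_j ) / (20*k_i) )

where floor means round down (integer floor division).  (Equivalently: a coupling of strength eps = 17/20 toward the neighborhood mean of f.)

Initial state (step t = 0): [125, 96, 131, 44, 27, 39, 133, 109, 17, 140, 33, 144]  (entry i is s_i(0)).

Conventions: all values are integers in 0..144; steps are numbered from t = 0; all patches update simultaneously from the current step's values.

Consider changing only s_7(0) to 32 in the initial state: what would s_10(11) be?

Answer: s_10(11) = 81
Key observation: This trace re-runs the system from the modified initial state.

Derivation:
t=0: [125, 96, 131, 44, 27, 39, 133, 32, 17, 140, 33, 144]
t=1: [95, 89, 96, 98, 95, 97, 97, 96, 92, 98, 96, 99]
t=2: [5, 6, 5, 5, 5, 5, 5, 5, 5, 5, 5, 5]
t=3: [15, 15, 15, 15, 15, 15, 15, 15, 15, 15, 15, 15]
t=4: [45, 45, 45, 45, 45, 45, 45, 45, 45, 45, 45, 45]
t=5: [135, 135, 135, 135, 135, 135, 135, 135, 135, 135, 135, 135]
t=6: [117, 117, 117, 117, 117, 117, 117, 117, 117, 117, 117, 117]
t=7: [63, 63, 63, 63, 63, 63, 63, 63, 63, 63, 63, 63]
t=8: [99, 99, 99, 99, 99, 99, 99, 99, 99, 99, 99, 99]
t=9: [9, 9, 9, 9, 9, 9, 9, 9, 9, 9, 9, 9]
t=10: [27, 27, 27, 27, 27, 27, 27, 27, 27, 27, 27, 27]
t=11: [81, 81, 81, 81, 81, 81, 81, 81, 81, 81, 81, 81]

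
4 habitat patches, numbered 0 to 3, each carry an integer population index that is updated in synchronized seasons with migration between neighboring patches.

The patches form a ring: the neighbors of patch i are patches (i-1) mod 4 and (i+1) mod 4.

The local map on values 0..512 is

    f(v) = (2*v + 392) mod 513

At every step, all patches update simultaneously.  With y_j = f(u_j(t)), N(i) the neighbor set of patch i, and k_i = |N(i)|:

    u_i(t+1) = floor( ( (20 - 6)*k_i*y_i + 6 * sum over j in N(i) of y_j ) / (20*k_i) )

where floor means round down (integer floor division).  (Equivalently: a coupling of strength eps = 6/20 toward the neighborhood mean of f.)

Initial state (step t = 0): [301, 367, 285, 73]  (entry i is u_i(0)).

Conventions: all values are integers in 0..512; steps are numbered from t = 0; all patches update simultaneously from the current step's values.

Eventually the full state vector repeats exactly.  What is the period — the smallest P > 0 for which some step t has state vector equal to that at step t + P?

Simulating step by step:
t=0: [301, 367, 285, 73]
t=1: [355, 209, 333, 157]
t=2: [126, 224, 95, 151]
t=3: [167, 258, 124, 156]
t=4: [237, 327, 176, 184]
t=5: [287, 101, 201, 260]
t=6: [389, 166, 268, 389]
t=7: [154, 231, 343, 184]
t=8: [219, 274, 124, 208]
t=9: [330, 365, 197, 273]
t=10: [96, 112, 269, 342]
t=11: [72, 145, 314, 108]
t=12: [55, 197, 394, 146]
t=13: [418, 289, 174, 218]
t=14: [257, 384, 274, 284]
t=15: [362, 216, 386, 435]
t=16: [145, 251, 178, 199]
t=17: [217, 327, 263, 254]
t=18: [280, 121, 344, 378]
t=19: [343, 158, 74, 159]
t=20: [95, 148, 77, 149]
t=21: [101, 137, 75, 139]
t=22: [103, 123, 66, 126]
t=23: [97, 101, 46, 106]
t=24: [76, 140, 364, 147]
t=25: [71, 130, 115, 139]
t=26: [59, 116, 120, 129]
t=27: [394, 172, 120, 190]
t=28: [180, 197, 155, 222]
t=29: [256, 255, 221, 290]
t=30: [400, 379, 351, 428]
t=31: [168, 121, 99, 190]
t=32: [207, 128, 110, 225]
t=33: [274, 153, 138, 289]
t=34: [395, 216, 204, 407]
t=35: [182, 284, 274, 192]
t=36: [276, 413, 405, 284]
t=37: [397, 225, 219, 403]
t=38: [187, 301, 297, 191]
t=39: [288, 445, 442, 291]
t=40: [426, 284, 282, 428]
t=41: [252, 412, 410, 254]
t=42: [354, 218, 216, 356]
t=43: [110, 278, 276, 112]
t=44: [150, 384, 382, 151]
t=45: [172, 140, 138, 173]
t=46: [213, 168, 166, 214]
t=47: [291, 227, 226, 292]
t=48: [442, 351, 351, 442]
t=49: [222, 95, 95, 222]
t=50: [284, 107, 107, 284]
t=51: [393, 146, 146, 393]
t=52: [154, 168, 168, 154]
t=53: [191, 210, 210, 191]
t=54: [266, 293, 293, 266]
t=55: [419, 456, 456, 419]
t=56: [215, 266, 266, 215]
t=57: [324, 395, 395, 324]
t=58: [35, 134, 134, 35]
t=59: [414, 194, 194, 414]
t=60: [204, 256, 256, 204]
t=61: [302, 375, 375, 302]
t=62: [427, 171, 171, 427]
t=63: [220, 220, 220, 220]
t=64: [319, 319, 319, 319]
t=65: [4, 4, 4, 4]
t=66: [400, 400, 400, 400]
t=67: [166, 166, 166, 166]
t=68: [211, 211, 211, 211]
t=69: [301, 301, 301, 301]
t=70: [481, 481, 481, 481]
t=71: [328, 328, 328, 328]
t=72: [22, 22, 22, 22]
t=73: [436, 436, 436, 436]
t=74: [238, 238, 238, 238]
t=75: [355, 355, 355, 355]
t=76: [76, 76, 76, 76]
t=77: [31, 31, 31, 31]
t=78: [454, 454, 454, 454]
t=79: [274, 274, 274, 274]
t=80: [427, 427, 427, 427]
t=81: [220, 220, 220, 220]

Answer: 18
Key observation: The state at step 63, [220, 220, 220, 220], reappears at step 81 — and no state repeats earlier — so the cycle the system enters has period 18.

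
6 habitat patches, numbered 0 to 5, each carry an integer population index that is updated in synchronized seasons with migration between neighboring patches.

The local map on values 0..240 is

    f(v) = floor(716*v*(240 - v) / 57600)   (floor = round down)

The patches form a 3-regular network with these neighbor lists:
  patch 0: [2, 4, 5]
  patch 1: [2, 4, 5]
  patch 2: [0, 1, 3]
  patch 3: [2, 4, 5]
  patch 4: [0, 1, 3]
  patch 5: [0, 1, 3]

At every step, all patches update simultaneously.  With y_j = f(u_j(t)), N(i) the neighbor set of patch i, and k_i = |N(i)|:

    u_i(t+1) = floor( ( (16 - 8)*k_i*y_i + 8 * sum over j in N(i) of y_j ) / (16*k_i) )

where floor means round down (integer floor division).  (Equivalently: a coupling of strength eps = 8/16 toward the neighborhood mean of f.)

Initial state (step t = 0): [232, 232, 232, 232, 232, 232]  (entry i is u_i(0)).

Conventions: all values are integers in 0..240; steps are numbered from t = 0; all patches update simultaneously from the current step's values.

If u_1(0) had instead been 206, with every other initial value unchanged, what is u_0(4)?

Simulating step by step:
t=0: [232, 206, 232, 232, 232, 232]
t=1: [23, 55, 33, 23, 33, 33]
t=2: [73, 105, 83, 73, 83, 83]
t=3: [156, 168, 160, 156, 160, 160]
t=4: [160, 154, 158, 160, 158, 158]

Answer: u_0(4) = 160
Key observation: This trace re-runs the system from the modified initial state.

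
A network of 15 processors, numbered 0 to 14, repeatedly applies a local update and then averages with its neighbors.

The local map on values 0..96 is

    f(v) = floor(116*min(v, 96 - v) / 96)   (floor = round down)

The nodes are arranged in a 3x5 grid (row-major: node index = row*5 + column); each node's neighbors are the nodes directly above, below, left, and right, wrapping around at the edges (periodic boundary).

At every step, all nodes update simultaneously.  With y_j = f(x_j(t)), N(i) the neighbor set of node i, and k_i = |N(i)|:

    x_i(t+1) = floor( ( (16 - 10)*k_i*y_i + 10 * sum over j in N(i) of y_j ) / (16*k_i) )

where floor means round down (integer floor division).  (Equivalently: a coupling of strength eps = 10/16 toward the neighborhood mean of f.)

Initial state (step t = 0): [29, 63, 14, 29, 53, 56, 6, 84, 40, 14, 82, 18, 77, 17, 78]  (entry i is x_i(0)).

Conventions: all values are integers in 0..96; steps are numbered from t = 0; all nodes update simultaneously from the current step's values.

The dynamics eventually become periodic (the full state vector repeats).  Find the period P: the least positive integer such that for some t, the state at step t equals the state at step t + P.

Answer: 4
Key observation: The state at step 12, [51, 56, 57, 54, 50, 51, 56, 57, 54, 50, 51, 56, 57, 54, 50], reappears at step 16 — and no state repeats earlier — so the cycle the system enters has period 4.

Derivation:
t=0: [29, 63, 14, 29, 53, 56, 6, 84, 40, 14, 82, 18, 77, 17, 78]
t=1: [37, 26, 23, 34, 35, 29, 21, 19, 31, 32, 25, 21, 19, 27, 23]
t=2: [38, 30, 28, 36, 39, 34, 27, 25, 34, 36, 31, 26, 24, 31, 32]
t=3: [42, 35, 33, 40, 44, 39, 33, 32, 39, 42, 38, 32, 31, 37, 39]
t=4: [47, 41, 40, 46, 50, 46, 40, 39, 45, 49, 45, 39, 38, 44, 47]
t=5: [54, 49, 48, 53, 55, 54, 48, 48, 53, 55, 53, 48, 47, 52, 55]
t=6: [50, 56, 56, 52, 49, 51, 56, 56, 52, 49, 51, 56, 56, 52, 49]
t=7: [53, 49, 48, 52, 55, 53, 48, 48, 52, 55, 53, 48, 48, 52, 55]
t=8: [51, 56, 56, 53, 49, 51, 56, 57, 53, 49, 51, 56, 57, 53, 49]
t=9: [53, 48, 48, 51, 54, 53, 48, 47, 51, 54, 53, 48, 47, 51, 54]
t=10: [51, 56, 56, 54, 50, 51, 56, 56, 53, 50, 51, 56, 56, 53, 50]
t=11: [53, 48, 48, 50, 54, 53, 48, 48, 51, 54, 53, 48, 48, 51, 54]
t=12: [51, 56, 57, 54, 50, 51, 56, 57, 54, 50, 51, 56, 57, 54, 50]
t=13: [53, 48, 47, 50, 54, 53, 48, 47, 50, 54, 53, 48, 47, 50, 54]
t=14: [51, 56, 56, 54, 50, 51, 56, 56, 54, 50, 51, 56, 56, 54, 50]
t=15: [53, 48, 48, 50, 54, 53, 48, 48, 50, 54, 53, 48, 48, 50, 54]
t=16: [51, 56, 57, 54, 50, 51, 56, 57, 54, 50, 51, 56, 57, 54, 50]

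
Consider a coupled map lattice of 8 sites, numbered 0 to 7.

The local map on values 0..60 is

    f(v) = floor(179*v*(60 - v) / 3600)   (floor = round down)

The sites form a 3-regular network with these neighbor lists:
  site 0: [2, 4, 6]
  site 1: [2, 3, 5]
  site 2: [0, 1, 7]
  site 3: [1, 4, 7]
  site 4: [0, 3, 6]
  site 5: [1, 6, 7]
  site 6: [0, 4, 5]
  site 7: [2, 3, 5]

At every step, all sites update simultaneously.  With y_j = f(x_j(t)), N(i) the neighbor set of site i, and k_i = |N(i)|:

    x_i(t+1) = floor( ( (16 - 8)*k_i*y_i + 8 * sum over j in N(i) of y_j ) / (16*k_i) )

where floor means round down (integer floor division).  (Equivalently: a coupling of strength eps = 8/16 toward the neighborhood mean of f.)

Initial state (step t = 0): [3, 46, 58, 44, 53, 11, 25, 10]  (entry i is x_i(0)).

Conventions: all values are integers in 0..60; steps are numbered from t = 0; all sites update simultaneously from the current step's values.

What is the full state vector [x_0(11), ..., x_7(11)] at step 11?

Simulating step by step:
t=0: [3, 46, 58, 44, 53, 11, 25, 10]
t=1: [15, 27, 13, 29, 23, 29, 30, 23]
t=2: [35, 41, 34, 43, 41, 43, 41, 40]
t=3: [41, 38, 41, 37, 38, 37, 38, 38]
t=4: [39, 40, 39, 41, 40, 41, 40, 40]
t=5: [39, 38, 39, 38, 39, 38, 39, 38]
t=6: [40, 40, 40, 40, 40, 40, 40, 40]
t=7: [39, 39, 39, 39, 39, 39, 39, 39]
t=8: [40, 40, 40, 40, 40, 40, 40, 40]
t=9: [39, 39, 39, 39, 39, 39, 39, 39]
t=10: [40, 40, 40, 40, 40, 40, 40, 40]
t=11: [39, 39, 39, 39, 39, 39, 39, 39]

Answer: [39, 39, 39, 39, 39, 39, 39, 39]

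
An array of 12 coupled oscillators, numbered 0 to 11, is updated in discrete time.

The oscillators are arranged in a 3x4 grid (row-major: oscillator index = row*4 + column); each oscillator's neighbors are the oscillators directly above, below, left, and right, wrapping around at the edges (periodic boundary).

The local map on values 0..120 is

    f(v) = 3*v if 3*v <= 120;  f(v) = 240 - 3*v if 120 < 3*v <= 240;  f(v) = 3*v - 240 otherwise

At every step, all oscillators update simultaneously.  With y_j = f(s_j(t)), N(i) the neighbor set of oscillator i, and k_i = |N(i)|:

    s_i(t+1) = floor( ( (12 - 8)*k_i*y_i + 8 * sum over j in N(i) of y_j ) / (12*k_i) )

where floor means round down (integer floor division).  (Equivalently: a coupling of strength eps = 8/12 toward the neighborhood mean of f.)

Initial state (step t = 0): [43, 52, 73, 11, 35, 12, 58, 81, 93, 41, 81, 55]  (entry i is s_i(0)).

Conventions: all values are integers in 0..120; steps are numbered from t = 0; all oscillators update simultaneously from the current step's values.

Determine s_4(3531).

Simulating step by step:
t=0: [43, 52, 73, 11, 35, 12, 58, 81, 93, 41, 81, 55]
t=1: [80, 75, 38, 46, 66, 74, 32, 47, 81, 66, 47, 38]
t=2: [27, 34, 90, 88, 34, 38, 87, 92, 34, 36, 94, 88]
t=3: [82, 89, 41, 36, 89, 93, 44, 40, 86, 96, 44, 42]
t=4: [32, 44, 97, 95, 39, 48, 100, 99, 38, 48, 100, 97]
t=5: [96, 92, 62, 57, 99, 95, 64, 64, 98, 95, 63, 63]
t=6: [52, 44, 52, 56, 51, 46, 49, 53, 51, 46, 50, 54]
t=7: [87, 98, 88, 78, 88, 99, 90, 82, 87, 98, 89, 81]
t=8: [24, 44, 27, 11, 25, 46, 29, 12, 24, 44, 27, 11]
t=9: [72, 96, 78, 48, 72, 97, 79, 50, 72, 96, 78, 48]
t=10: [40, 37, 27, 68, 39, 37, 26, 66, 40, 37, 27, 68]
t=11: [104, 107, 78, 58, 104, 106, 78, 58, 104, 107, 78, 58]
t=12: [72, 66, 28, 57, 72, 66, 28, 57, 72, 66, 28, 57]
t=13: [34, 46, 74, 64, 34, 46, 74, 64, 34, 46, 74, 64]
t=14: [93, 88, 37, 52, 93, 88, 37, 52, 93, 88, 37, 52]
t=15: [44, 41, 92, 81, 44, 41, 92, 81, 44, 41, 92, 81]
t=16: [92, 102, 44, 26, 92, 102, 44, 26, 92, 102, 44, 26]
t=17: [48, 68, 96, 76, 48, 68, 96, 76, 48, 68, 96, 76]
t=18: [72, 48, 40, 32, 72, 48, 40, 32, 72, 48, 40, 32]
t=19: [48, 88, 112, 88, 48, 88, 112, 88, 48, 88, 112, 88]
t=20: [72, 48, 72, 48, 72, 48, 72, 48, 72, 48, 72, 48]
t=21: [48, 72, 48, 72, 48, 72, 48, 72, 48, 72, 48, 72]
t=22: [72, 48, 72, 48, 72, 48, 72, 48, 72, 48, 72, 48]

Answer: s_4(3531) = 48
Key observation: The state at step 20, [72, 48, 72, 48, 72, 48, 72, 48, 72, 48, 72, 48], reappears at step 22: the system is in a cycle of period 2 from step 20 on.  Therefore the state at step 3531 equals the state at step 20 + ((3531 - 20) mod 2) = 21, which is [48, 72, 48, 72, 48, 72, 48, 72, 48, 72, 48, 72].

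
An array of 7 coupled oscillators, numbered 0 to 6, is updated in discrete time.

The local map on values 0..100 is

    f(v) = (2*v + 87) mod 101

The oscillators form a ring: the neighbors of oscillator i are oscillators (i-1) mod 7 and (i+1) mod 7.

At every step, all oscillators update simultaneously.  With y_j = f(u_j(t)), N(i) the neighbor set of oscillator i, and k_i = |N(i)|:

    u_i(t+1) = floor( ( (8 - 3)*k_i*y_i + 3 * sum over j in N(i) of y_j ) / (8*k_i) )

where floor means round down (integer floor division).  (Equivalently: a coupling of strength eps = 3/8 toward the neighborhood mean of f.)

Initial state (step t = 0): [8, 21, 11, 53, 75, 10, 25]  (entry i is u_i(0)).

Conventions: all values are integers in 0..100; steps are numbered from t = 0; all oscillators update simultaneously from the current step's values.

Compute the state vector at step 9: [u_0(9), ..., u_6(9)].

Simulating step by step:
t=0: [8, 21, 11, 53, 75, 10, 25]
t=1: [13, 19, 27, 65, 40, 17, 24]
t=2: [18, 24, 32, 29, 47, 31, 27]
t=3: [27, 34, 45, 51, 67, 52, 38]
t=4: [46, 55, 74, 72, 45, 71, 63]
t=5: [68, 80, 44, 38, 58, 33, 26]
t=6: [28, 45, 66, 52, 22, 39, 37]
t=7: [51, 58, 41, 65, 47, 56, 57]
t=8: [73, 29, 45, 37, 71, 95, 97]
t=9: [42, 47, 67, 56, 42, 66, 69]

Answer: [42, 47, 67, 56, 42, 66, 69]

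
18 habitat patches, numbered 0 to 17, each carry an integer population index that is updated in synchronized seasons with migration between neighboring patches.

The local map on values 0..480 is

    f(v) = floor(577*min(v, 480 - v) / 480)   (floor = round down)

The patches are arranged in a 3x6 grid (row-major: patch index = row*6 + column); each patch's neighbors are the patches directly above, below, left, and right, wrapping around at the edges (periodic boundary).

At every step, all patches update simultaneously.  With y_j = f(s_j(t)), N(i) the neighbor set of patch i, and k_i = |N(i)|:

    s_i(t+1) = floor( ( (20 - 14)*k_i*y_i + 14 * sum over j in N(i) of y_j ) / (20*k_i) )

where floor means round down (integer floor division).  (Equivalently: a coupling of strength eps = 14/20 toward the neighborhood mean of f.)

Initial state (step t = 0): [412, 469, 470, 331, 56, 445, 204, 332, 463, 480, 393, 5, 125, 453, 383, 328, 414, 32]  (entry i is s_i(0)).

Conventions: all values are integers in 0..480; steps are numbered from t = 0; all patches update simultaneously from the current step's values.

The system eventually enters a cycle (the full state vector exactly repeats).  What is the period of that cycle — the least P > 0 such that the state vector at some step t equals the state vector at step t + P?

Simulating step by step:
t=0: [412, 469, 470, 331, 56, 445, 204, 332, 463, 480, 393, 5, 125, 453, 383, 328, 414, 32]
t=1: [103, 56, 61, 99, 90, 46, 145, 107, 59, 84, 57, 76, 114, 89, 77, 120, 92, 59]
t=2: [112, 95, 82, 110, 94, 85, 136, 111, 89, 100, 91, 91, 123, 106, 96, 116, 101, 89]
t=3: [132, 120, 111, 121, 114, 111, 140, 129, 113, 121, 113, 116, 136, 127, 116, 127, 117, 115]
t=4: [153, 147, 138, 142, 137, 140, 158, 151, 140, 142, 138, 142, 156, 150, 141, 145, 140, 142]
t=5: [180, 176, 169, 168, 166, 170, 182, 179, 170, 169, 167, 172, 182, 178, 170, 170, 168, 172]
t=6: [213, 211, 204, 201, 200, 205, 215, 212, 205, 202, 201, 206, 214, 212, 205, 202, 201, 206]
t=7: [254, 252, 246, 241, 241, 247, 254, 253, 246, 242, 242, 247, 254, 252, 246, 242, 242, 247]
t=8: [273, 274, 280, 285, 285, 279, 272, 274, 280, 285, 285, 279, 273, 274, 280, 285, 285, 279]
t=9: [246, 245, 240, 235, 235, 241, 247, 246, 240, 235, 235, 241, 246, 245, 240, 235, 235, 241]
t=10: [282, 282, 285, 283, 282, 285, 281, 282, 285, 283, 282, 284, 282, 282, 285, 283, 282, 285]
t=11: [237, 237, 235, 236, 236, 235, 237, 237, 235, 236, 237, 235, 237, 237, 235, 236, 236, 235]
t=12: [283, 283, 282, 282, 283, 282, 283, 283, 282, 283, 283, 282, 283, 283, 282, 282, 283, 282]
t=13: [236, 236, 237, 237, 236, 237, 236, 236, 237, 237, 236, 237, 236, 236, 237, 237, 236, 237]
t=14: [283, 283, 283, 283, 283, 283, 283, 283, 283, 283, 283, 283, 283, 283, 283, 283, 283, 283]
t=15: [236, 236, 236, 236, 236, 236, 236, 236, 236, 236, 236, 236, 236, 236, 236, 236, 236, 236]
t=16: [283, 283, 283, 283, 283, 283, 283, 283, 283, 283, 283, 283, 283, 283, 283, 283, 283, 283]

Answer: 2
Key observation: The state at step 14, [283, 283, 283, 283, 283, 283, 283, 283, 283, 283, 283, 283, 283, 283, 283, 283, 283, 283], reappears at step 16 — and no state repeats earlier — so the cycle the system enters has period 2.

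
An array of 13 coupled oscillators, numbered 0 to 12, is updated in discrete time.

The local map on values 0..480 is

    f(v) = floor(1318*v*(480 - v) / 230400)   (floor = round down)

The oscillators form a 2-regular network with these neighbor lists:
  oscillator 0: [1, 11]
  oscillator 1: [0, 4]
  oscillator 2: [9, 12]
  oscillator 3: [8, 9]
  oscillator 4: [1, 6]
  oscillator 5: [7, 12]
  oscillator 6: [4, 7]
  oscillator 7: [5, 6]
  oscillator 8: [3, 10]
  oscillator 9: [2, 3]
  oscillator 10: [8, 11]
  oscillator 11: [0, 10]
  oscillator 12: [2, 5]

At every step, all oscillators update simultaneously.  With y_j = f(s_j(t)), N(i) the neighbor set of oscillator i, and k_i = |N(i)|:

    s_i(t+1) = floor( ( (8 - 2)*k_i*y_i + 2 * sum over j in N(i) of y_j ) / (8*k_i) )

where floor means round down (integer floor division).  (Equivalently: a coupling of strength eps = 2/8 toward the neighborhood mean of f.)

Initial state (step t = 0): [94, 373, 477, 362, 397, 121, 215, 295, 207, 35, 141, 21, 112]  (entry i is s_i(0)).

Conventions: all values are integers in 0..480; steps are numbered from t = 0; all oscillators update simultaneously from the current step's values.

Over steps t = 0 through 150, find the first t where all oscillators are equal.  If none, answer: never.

Simulating step by step:
t=0: [94, 373, 477, 362, 397, 121, 215, 295, 207, 35, 141, 21, 112]  (not all equal)
t=1: [190, 220, 46, 234, 210, 254, 306, 305, 306, 98, 252, 101, 208]  (not all equal)
t=2: [304, 325, 152, 311, 321, 324, 306, 307, 310, 215, 311, 243, 297]  (not all equal)
t=3: [306, 290, 293, 303, 292, 293, 302, 301, 300, 316, 303, 322, 304]  (not all equal)
t=4: [303, 313, 310, 305, 313, 311, 308, 308, 307, 299, 304, 294, 307]  (not all equal)
t=5: [305, 299, 302, 305, 299, 300, 302, 302, 303, 307, 306, 310, 302]  (not all equal)
t=6: [305, 308, 306, 304, 308, 307, 307, 307, 305, 303, 303, 301, 307]  (not all equal)
t=7: [305, 303, 304, 305, 303, 303, 303, 303, 305, 305, 306, 307, 303]  (not all equal)
t=8: [304, 305, 305, 305, 306, 306, 306, 306, 304, 305, 304, 303, 306]  (not all equal)
t=9: [305, 305, 304, 305, 304, 304, 304, 304, 305, 305, 306, 306, 304]  (not all equal)
t=10: [304, 305, 305, 305, 305, 306, 306, 306, 304, 305, 304, 304, 306]  (not all equal)
t=11: [305, 305, 304, 305, 304, 304, 304, 304, 305, 305, 306, 306, 304]  (not all equal)

Answer: never
Key observation: The state at step 9 reappears at step 11 — the system is in a cycle of period 2 from step 9 on.  No step 0..11 is synchronized, and the cycle repeats forever, so no step up to 150 (or ever) has all oscillators equal.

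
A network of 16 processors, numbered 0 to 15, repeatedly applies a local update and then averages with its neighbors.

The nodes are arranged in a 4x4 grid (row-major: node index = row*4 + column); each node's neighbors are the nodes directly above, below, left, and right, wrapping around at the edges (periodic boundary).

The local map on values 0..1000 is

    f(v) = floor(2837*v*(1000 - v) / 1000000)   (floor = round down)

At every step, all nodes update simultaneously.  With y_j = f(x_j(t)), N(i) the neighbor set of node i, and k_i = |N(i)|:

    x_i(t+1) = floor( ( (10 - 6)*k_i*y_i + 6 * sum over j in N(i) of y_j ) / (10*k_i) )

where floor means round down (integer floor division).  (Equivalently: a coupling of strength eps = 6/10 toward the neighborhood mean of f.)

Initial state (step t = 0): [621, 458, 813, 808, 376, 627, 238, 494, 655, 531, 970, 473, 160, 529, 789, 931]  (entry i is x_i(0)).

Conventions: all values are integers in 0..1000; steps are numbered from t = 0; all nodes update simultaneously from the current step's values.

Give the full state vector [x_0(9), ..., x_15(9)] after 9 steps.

Simulating step by step:
t=0: [621, 458, 813, 808, 376, 627, 238, 494, 655, 531, 970, 473, 160, 529, 789, 931]
t=1: [595, 651, 491, 474, 668, 653, 488, 632, 625, 596, 392, 524, 481, 621, 398, 372]
t=2: [676, 662, 694, 689, 648, 656, 686, 676, 674, 670, 686, 681, 684, 673, 678, 684]
t=3: [623, 626, 611, 611, 634, 633, 615, 620, 624, 625, 615, 616, 617, 623, 615, 613]
t=4: [666, 665, 671, 671, 661, 662, 669, 668, 665, 664, 669, 669, 668, 666, 671, 672]
t=5: [630, 631, 627, 627, 632, 632, 628, 629, 631, 631, 628, 628, 629, 630, 626, 626]
t=6: [661, 660, 662, 662, 659, 659, 661, 661, 660, 660, 662, 662, 661, 661, 663, 663]
t=7: [635, 635, 634, 634, 636, 636, 635, 635, 635, 635, 634, 634, 634, 635, 633, 633]
t=8: [657, 657, 657, 657, 656, 656, 657, 657, 657, 657, 657, 657, 657, 657, 658, 658]
t=9: [639, 639, 638, 638, 639, 639, 639, 639, 639, 639, 638, 638, 638, 638, 638, 638]

Answer: [639, 639, 638, 638, 639, 639, 639, 639, 639, 639, 638, 638, 638, 638, 638, 638]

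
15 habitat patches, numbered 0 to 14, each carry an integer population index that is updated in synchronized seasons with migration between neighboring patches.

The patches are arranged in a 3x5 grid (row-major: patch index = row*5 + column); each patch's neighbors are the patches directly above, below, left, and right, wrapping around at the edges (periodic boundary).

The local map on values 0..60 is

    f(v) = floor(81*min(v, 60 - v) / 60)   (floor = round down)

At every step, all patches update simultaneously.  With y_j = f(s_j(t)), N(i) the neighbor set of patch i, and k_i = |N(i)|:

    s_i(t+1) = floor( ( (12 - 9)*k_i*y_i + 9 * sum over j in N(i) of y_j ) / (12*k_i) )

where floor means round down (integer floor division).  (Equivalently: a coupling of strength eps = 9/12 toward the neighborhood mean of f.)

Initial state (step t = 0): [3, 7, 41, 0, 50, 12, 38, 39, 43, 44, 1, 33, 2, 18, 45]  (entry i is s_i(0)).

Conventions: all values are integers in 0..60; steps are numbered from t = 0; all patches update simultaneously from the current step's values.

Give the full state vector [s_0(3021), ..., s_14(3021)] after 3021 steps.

Simulating step by step:
t=0: [3, 7, 41, 0, 50, 12, 38, 39, 43, 44, 1, 33, 2, 18, 45]
t=1: [8, 19, 13, 15, 11, 14, 23, 21, 19, 18, 14, 16, 21, 14, 16]
t=2: [16, 21, 23, 18, 17, 20, 25, 25, 23, 20, 17, 24, 22, 22, 19]
t=3: [23, 28, 29, 27, 23, 26, 30, 31, 28, 26, 25, 29, 30, 27, 25]
t=4: [33, 37, 38, 35, 33, 34, 38, 39, 36, 34, 34, 37, 38, 36, 33]
t=5: [34, 31, 29, 32, 35, 34, 30, 29, 32, 34, 34, 31, 29, 32, 34]
t=6: [35, 38, 38, 36, 34, 35, 38, 38, 37, 35, 35, 38, 38, 37, 35]
t=7: [32, 29, 29, 31, 33, 32, 29, 29, 31, 33, 32, 29, 29, 31, 33]
t=8: [37, 38, 39, 38, 36, 37, 38, 39, 38, 36, 37, 38, 39, 38, 36]
t=9: [30, 29, 28, 29, 31, 30, 29, 28, 29, 31, 30, 29, 28, 29, 31]
t=10: [39, 38, 37, 38, 39, 39, 38, 37, 38, 39, 39, 38, 37, 38, 39]
t=11: [28, 29, 30, 29, 28, 28, 29, 30, 29, 28, 28, 29, 30, 29, 28]
t=12: [37, 38, 39, 38, 37, 37, 38, 39, 38, 37, 37, 38, 39, 38, 37]
t=13: [30, 29, 28, 29, 30, 30, 29, 28, 29, 30, 30, 29, 28, 29, 30]
t=14: [39, 38, 37, 38, 39, 39, 38, 37, 38, 39, 39, 38, 37, 38, 39]

Answer: [30, 29, 28, 29, 30, 30, 29, 28, 29, 30, 30, 29, 28, 29, 30]
Key observation: The state at step 10, [39, 38, 37, 38, 39, 39, 38, 37, 38, 39, 39, 38, 37, 38, 39], reappears at step 14: the system is in a cycle of period 4 from step 10 on.  Therefore the state at step 3021 equals the state at step 10 + ((3021 - 10) mod 4) = 13, which is [30, 29, 28, 29, 30, 30, 29, 28, 29, 30, 30, 29, 28, 29, 30].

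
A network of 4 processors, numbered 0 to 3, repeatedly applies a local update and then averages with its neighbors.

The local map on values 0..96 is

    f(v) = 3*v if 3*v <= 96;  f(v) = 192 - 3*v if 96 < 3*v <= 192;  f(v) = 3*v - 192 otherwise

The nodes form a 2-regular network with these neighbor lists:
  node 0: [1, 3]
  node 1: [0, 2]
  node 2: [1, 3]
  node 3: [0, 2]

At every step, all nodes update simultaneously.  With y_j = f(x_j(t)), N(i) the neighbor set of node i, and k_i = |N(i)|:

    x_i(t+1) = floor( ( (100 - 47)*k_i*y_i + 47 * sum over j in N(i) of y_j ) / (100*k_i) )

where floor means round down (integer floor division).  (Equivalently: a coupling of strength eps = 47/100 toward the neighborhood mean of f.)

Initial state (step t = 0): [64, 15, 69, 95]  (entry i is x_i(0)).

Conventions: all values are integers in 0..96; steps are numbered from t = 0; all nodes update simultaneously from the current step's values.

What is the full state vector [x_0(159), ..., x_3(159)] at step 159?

Simulating step by step:
t=0: [64, 15, 69, 95]
t=1: [32, 27, 40, 52]
t=2: [78, 82, 65, 58]
t=3: [39, 39, 18, 20]
t=4: [71, 70, 60, 62]
t=5: [16, 17, 12, 10]
t=6: [44, 46, 38, 35]
t=7: [64, 61, 74, 78]
t=8: [11, 11, 27, 29]
t=9: [45, 44, 71, 72]
t=10: [49, 50, 30, 31]
t=11: [55, 53, 79, 81]
t=12: [34, 34, 43, 43]
t=13: [83, 83, 69, 69]
t=14: [47, 47, 24, 24]
t=15: [55, 55, 67, 67]
t=16: [22, 22, 13, 13]
t=17: [59, 59, 45, 45]
t=18: [24, 24, 47, 47]
t=19: [67, 67, 55, 55]
t=20: [13, 13, 22, 22]
t=21: [45, 45, 59, 59]
t=22: [47, 47, 24, 24]

Answer: [55, 55, 67, 67]
Key observation: The state at step 14, [47, 47, 24, 24], reappears at step 22: the system is in a cycle of period 8 from step 14 on.  Therefore the state at step 159 equals the state at step 14 + ((159 - 14) mod 8) = 15, which is [55, 55, 67, 67].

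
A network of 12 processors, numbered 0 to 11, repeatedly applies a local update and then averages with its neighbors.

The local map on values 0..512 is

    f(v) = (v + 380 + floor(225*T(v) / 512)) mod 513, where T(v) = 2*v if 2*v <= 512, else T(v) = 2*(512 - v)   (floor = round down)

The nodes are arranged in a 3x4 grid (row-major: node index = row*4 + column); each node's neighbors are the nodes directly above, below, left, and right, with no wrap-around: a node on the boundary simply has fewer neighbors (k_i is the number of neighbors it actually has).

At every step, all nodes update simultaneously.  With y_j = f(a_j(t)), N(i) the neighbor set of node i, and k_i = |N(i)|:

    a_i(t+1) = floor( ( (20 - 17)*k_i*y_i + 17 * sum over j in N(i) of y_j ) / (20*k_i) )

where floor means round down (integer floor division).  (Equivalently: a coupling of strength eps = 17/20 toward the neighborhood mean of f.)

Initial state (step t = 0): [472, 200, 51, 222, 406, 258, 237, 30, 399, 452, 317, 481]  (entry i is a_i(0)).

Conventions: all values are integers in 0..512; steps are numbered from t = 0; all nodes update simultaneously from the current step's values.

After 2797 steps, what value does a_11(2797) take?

Answer: a_11(2797) = 360
Key observation: The state at step 3, [360, 360, 360, 360, 360, 360, 360, 360, 360, 360, 360, 360], reappears at step 4: the system is in a cycle of period 1 from step 3 on.  Therefore the state at step 2797 equals the state at step 3 + ((2797 - 3) mod 1) = 3, which is [360, 360, 360, 360, 360, 360, 360, 360, 360, 360, 360, 360].

Derivation:
t=0: [472, 200, 51, 222, 406, 258, 237, 30, 399, 452, 317, 481]
t=1: [314, 375, 308, 429, 362, 326, 389, 340, 367, 358, 353, 392]
t=2: [360, 356, 363, 357, 357, 360, 357, 364, 360, 358, 362, 359]
t=3: [360, 360, 360, 360, 360, 360, 360, 360, 360, 360, 360, 360]
t=4: [360, 360, 360, 360, 360, 360, 360, 360, 360, 360, 360, 360]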